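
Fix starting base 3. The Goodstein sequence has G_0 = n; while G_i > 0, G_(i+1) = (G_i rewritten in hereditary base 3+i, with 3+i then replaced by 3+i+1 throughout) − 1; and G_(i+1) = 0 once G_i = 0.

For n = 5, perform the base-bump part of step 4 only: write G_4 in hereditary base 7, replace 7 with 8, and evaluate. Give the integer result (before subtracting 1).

base 3: 5 = 3 + 2; at 4: 4 + 2 = 6; next = 5
base 4: 5 = 4 + 1; at 5: 5 + 1 = 6; next = 5
base 5: 5 = 5; at 6: 6 = 6; next = 5
base 6: 5 = 5; at 7: 5 = 5; next = 4
base 7: 4 = 4; at 8: 4 = 4; next = 3

4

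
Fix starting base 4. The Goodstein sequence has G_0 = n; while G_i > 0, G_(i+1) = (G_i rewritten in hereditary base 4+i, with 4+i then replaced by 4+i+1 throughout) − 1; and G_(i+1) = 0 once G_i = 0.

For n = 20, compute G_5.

G_0 = 20. HB_4(20) = 4^2 + 4. Bump = 30. G_1 = 29.
G_1 = 29. HB_5(29) = 5^2 + 4. Bump = 40. G_2 = 39.
G_2 = 39. HB_6(39) = 6^2 + 3. Bump = 52. G_3 = 51.
G_3 = 51. HB_7(51) = 7^2 + 2. Bump = 66. G_4 = 65.
G_4 = 65. HB_8(65) = 8^2 + 1. Bump = 82. G_5 = 81.
G_5 = 81. HB_9(81) = 9^2. Bump = 100. G_6 = 99.

81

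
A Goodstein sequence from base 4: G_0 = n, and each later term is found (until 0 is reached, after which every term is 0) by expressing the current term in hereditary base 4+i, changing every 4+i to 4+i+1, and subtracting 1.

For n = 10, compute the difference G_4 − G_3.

[0] 10 ≡ 2·4 + 2 (base 4). Lift 5: 12. −1: 11.
[1] 11 ≡ 2·5 + 1 (base 5). Lift 6: 13. −1: 12.
[2] 12 ≡ 2·6 (base 6). Lift 7: 14. −1: 13.
[3] 13 ≡ 7 + 6 (base 7). Lift 8: 14. −1: 13.

0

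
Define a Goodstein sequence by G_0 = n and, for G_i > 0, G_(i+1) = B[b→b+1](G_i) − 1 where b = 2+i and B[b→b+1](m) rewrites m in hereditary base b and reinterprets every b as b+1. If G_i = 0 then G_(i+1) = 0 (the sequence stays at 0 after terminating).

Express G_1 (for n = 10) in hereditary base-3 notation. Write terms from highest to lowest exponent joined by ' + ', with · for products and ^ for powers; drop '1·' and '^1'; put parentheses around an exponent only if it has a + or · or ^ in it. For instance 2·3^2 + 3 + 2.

[0] 10 ≡ 2^(2 + 1) + 2 (base 2). Lift 3: 84. −1: 83.
[1] 83 ≡ 3^(3 + 1) + 2 (base 3). Lift 4: 1026. −1: 1025.

3^(3 + 1) + 2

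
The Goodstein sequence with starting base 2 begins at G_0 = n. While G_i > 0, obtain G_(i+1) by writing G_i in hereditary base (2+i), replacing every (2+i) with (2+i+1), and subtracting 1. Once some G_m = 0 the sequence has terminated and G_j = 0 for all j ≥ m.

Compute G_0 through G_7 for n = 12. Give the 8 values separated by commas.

base 2: 12 = 2^(2 + 1) + 2^2; at 3: 3^(3 + 1) + 3^3 = 108; next = 107
base 3: 107 = 3^(3 + 1) + 2·3^2 + 2·3 + 2; at 4: 4^(4 + 1) + 2·4^2 + 2·4 + 2 = 1066; next = 1065
base 4: 1065 = 4^(4 + 1) + 2·4^2 + 2·4 + 1; at 5: 5^(5 + 1) + 2·5^2 + 2·5 + 1 = 15686; next = 15685
base 5: 15685 = 5^(5 + 1) + 2·5^2 + 2·5; at 6: 6^(6 + 1) + 2·6^2 + 2·6 = 280020; next = 280019
base 6: 280019 = 6^(6 + 1) + 2·6^2 + 6 + 5; at 7: 7^(7 + 1) + 2·7^2 + 7 + 5 = 5764911; next = 5764910
base 7: 5764910 = 7^(7 + 1) + 2·7^2 + 7 + 4; at 8: 8^(8 + 1) + 2·8^2 + 8 + 4 = 134217868; next = 134217867
base 8: 134217867 = 8^(8 + 1) + 2·8^2 + 8 + 3; at 9: 9^(9 + 1) + 2·9^2 + 9 + 3 = 3486784575; next = 3486784574

12, 107, 1065, 15685, 280019, 5764910, 134217867, 3486784574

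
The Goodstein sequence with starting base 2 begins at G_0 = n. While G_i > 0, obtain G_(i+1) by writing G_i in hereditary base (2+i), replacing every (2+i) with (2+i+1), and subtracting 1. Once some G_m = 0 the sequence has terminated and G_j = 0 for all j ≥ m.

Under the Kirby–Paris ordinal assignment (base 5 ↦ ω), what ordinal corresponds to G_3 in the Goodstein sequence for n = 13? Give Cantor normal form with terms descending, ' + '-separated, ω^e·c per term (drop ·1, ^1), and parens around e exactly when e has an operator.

(0) 13|_2 = 2^(2 + 1) + 2^2 + 1 ↦ 3^(3 + 1) + 3^3 + 1|_3 = 109 ⇒ 108
(1) 108|_3 = 3^(3 + 1) + 3^3 ↦ 4^(4 + 1) + 4^4|_4 = 1280 ⇒ 1279
(2) 1279|_4 = 4^(4 + 1) + 3·4^3 + 3·4^2 + 3·4 + 3 ↦ 5^(5 + 1) + 3·5^3 + 3·5^2 + 3·5 + 3|_5 = 16093 ⇒ 16092
(3) 16092|_5 = 5^(5 + 1) + 3·5^3 + 3·5^2 + 3·5 + 2 ↦ 6^(6 + 1) + 3·6^3 + 3·6^2 + 3·6 + 2|_6 = 280712 ⇒ 280711

ω^(ω + 1) + ω^3·3 + ω^2·3 + ω·3 + 2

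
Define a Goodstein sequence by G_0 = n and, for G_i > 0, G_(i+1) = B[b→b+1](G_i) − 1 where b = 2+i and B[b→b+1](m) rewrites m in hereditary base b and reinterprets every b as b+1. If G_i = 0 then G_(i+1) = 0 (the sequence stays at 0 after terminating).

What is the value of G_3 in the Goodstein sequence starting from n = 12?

15685

i=0: 12 = 2^(2 + 1) + 2^2 (b=2); 2→3: 3^(3 + 1) + 3^3 = 108; 108−1 = 107
i=1: 107 = 3^(3 + 1) + 2·3^2 + 2·3 + 2 (b=3); 3→4: 4^(4 + 1) + 2·4^2 + 2·4 + 2 = 1066; 1066−1 = 1065
i=2: 1065 = 4^(4 + 1) + 2·4^2 + 2·4 + 1 (b=4); 4→5: 5^(5 + 1) + 2·5^2 + 2·5 + 1 = 15686; 15686−1 = 15685
i=3: 15685 = 5^(5 + 1) + 2·5^2 + 2·5 (b=5); 5→6: 6^(6 + 1) + 2·6^2 + 2·6 = 280020; 280020−1 = 280019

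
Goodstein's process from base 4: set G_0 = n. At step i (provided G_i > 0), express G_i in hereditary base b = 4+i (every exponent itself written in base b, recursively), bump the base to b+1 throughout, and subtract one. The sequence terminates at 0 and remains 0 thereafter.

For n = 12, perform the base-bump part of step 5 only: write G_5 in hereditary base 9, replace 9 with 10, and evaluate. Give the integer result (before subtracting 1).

base 4: 12 = 3·4; at 5: 3·5 = 15; next = 14
base 5: 14 = 2·5 + 4; at 6: 2·6 + 4 = 16; next = 15
base 6: 15 = 2·6 + 3; at 7: 2·7 + 3 = 17; next = 16
base 7: 16 = 2·7 + 2; at 8: 2·8 + 2 = 18; next = 17
base 8: 17 = 2·8 + 1; at 9: 2·9 + 1 = 19; next = 18

20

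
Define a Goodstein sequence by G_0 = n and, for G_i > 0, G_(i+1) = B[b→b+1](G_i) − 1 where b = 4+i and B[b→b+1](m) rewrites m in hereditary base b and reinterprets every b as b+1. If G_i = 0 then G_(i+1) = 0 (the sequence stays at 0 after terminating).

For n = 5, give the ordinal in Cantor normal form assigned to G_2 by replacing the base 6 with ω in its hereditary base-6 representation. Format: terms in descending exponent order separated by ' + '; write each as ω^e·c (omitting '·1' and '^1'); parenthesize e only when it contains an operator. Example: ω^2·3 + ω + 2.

5

[0] 5 ≡ 4 + 1 (base 4). Lift 5: 6. −1: 5.
[1] 5 ≡ 5 (base 5). Lift 6: 6. −1: 5.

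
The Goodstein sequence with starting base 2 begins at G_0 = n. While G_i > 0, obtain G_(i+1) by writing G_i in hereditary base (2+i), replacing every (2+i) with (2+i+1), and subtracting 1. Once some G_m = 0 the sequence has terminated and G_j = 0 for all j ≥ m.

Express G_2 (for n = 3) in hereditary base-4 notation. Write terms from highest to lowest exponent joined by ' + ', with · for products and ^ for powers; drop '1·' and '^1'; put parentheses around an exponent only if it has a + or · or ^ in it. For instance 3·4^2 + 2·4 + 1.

3

[0] 3 ≡ 2 + 1 (base 2). Lift 3: 4. −1: 3.
[1] 3 ≡ 3 (base 3). Lift 4: 4. −1: 3.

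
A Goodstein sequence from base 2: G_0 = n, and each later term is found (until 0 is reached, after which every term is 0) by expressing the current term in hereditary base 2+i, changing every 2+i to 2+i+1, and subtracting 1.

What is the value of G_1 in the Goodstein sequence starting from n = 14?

110

14 —HB2→ 2^(2 + 1) + 2^2 + 2 —bump→ 3^(3 + 1) + 3^3 + 3 = 111 —(−1)→ 110
110 —HB3→ 3^(3 + 1) + 3^3 + 2 —bump→ 4^(4 + 1) + 4^4 + 2 = 1282 —(−1)→ 1281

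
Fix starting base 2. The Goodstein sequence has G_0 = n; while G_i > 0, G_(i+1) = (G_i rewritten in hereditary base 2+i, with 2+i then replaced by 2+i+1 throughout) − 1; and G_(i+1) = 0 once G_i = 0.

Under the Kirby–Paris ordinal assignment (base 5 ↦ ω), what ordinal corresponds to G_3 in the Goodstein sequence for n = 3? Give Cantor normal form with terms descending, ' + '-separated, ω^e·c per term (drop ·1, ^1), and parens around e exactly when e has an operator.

2

G_0 = 3. HB_2(3) = 2 + 1. Bump = 4. G_1 = 3.
G_1 = 3. HB_3(3) = 3. Bump = 4. G_2 = 3.
G_2 = 3. HB_4(3) = 3. Bump = 3. G_3 = 2.
G_3 = 2. HB_5(2) = 2. Bump = 2. G_4 = 1.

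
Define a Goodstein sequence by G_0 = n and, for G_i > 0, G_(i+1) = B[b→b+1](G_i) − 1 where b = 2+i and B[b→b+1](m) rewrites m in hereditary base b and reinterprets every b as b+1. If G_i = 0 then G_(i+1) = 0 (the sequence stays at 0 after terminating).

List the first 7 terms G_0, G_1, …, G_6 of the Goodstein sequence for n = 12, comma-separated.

12, 107, 1065, 15685, 280019, 5764910, 134217867

[0] 12 ≡ 2^(2 + 1) + 2^2 (base 2). Lift 3: 108. −1: 107.
[1] 107 ≡ 3^(3 + 1) + 2·3^2 + 2·3 + 2 (base 3). Lift 4: 1066. −1: 1065.
[2] 1065 ≡ 4^(4 + 1) + 2·4^2 + 2·4 + 1 (base 4). Lift 5: 15686. −1: 15685.
[3] 15685 ≡ 5^(5 + 1) + 2·5^2 + 2·5 (base 5). Lift 6: 280020. −1: 280019.
[4] 280019 ≡ 6^(6 + 1) + 2·6^2 + 6 + 5 (base 6). Lift 7: 5764911. −1: 5764910.
[5] 5764910 ≡ 7^(7 + 1) + 2·7^2 + 7 + 4 (base 7). Lift 8: 134217868. −1: 134217867.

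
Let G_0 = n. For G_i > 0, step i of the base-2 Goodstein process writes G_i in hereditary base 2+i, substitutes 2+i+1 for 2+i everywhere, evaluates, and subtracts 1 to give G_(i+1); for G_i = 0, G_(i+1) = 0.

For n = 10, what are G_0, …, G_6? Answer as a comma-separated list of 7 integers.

10, 83, 1025, 15625, 279935, 4215754, 84073323

G_0 = 10. HB_2(10) = 2^(2 + 1) + 2. Bump = 84. G_1 = 83.
G_1 = 83. HB_3(83) = 3^(3 + 1) + 2. Bump = 1026. G_2 = 1025.
G_2 = 1025. HB_4(1025) = 4^(4 + 1) + 1. Bump = 15626. G_3 = 15625.
G_3 = 15625. HB_5(15625) = 5^(5 + 1). Bump = 279936. G_4 = 279935.
G_4 = 279935. HB_6(279935) = 5·6^6 + 5·6^5 + 5·6^4 + 5·6^3 + 5·6^2 + 5·6 + 5. Bump = 4215755. G_5 = 4215754.
G_5 = 4215754. HB_7(4215754) = 5·7^7 + 5·7^5 + 5·7^4 + 5·7^3 + 5·7^2 + 5·7 + 4. Bump = 84073324. G_6 = 84073323.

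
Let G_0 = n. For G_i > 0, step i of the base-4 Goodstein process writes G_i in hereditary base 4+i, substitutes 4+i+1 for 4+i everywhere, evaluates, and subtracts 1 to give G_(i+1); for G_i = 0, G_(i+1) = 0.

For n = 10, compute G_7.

G_0 = 10. HB_4(10) = 2·4 + 2. Bump = 12. G_1 = 11.
G_1 = 11. HB_5(11) = 2·5 + 1. Bump = 13. G_2 = 12.
G_2 = 12. HB_6(12) = 2·6. Bump = 14. G_3 = 13.
G_3 = 13. HB_7(13) = 7 + 6. Bump = 14. G_4 = 13.
G_4 = 13. HB_8(13) = 8 + 5. Bump = 14. G_5 = 13.
G_5 = 13. HB_9(13) = 9 + 4. Bump = 14. G_6 = 13.
G_6 = 13. HB_10(13) = 10 + 3. Bump = 14. G_7 = 13.
G_7 = 13. HB_11(13) = 11 + 2. Bump = 14. G_8 = 13.

13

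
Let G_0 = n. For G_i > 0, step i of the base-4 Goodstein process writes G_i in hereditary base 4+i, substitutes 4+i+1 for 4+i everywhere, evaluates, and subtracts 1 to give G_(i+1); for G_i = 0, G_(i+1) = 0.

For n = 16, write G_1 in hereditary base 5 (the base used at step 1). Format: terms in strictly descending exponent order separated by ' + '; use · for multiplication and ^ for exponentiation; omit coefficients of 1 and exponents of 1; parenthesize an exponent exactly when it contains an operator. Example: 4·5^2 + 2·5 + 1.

i=0: 16 = 4^2 (b=4); 4→5: 5^2 = 25; 25−1 = 24
i=1: 24 = 4·5 + 4 (b=5); 5→6: 4·6 + 4 = 28; 28−1 = 27

4·5 + 4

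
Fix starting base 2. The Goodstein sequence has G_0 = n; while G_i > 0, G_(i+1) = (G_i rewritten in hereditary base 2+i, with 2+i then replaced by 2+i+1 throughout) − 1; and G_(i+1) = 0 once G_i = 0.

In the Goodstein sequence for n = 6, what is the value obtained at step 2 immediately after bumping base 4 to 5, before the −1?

G_0 = 6. HB_2(6) = 2^2 + 2. Bump = 30. G_1 = 29.
G_1 = 29. HB_3(29) = 3^3 + 2. Bump = 258. G_2 = 257.
G_2 = 257. HB_4(257) = 4^4 + 1. Bump = 3126. G_3 = 3125.

3126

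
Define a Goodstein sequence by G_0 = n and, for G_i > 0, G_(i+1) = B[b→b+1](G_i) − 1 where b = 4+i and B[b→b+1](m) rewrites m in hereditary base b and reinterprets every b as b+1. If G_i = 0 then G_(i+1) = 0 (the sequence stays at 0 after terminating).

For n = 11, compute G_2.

13

base 4: 11 = 2·4 + 3; at 5: 2·5 + 3 = 13; next = 12
base 5: 12 = 2·5 + 2; at 6: 2·6 + 2 = 14; next = 13
base 6: 13 = 2·6 + 1; at 7: 2·7 + 1 = 15; next = 14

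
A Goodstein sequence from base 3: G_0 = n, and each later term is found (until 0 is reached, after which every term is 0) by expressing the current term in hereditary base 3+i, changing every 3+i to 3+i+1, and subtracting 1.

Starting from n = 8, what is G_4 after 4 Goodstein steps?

11

(0) 8|_3 = 2·3 + 2 ↦ 2·4 + 2|_4 = 10 ⇒ 9
(1) 9|_4 = 2·4 + 1 ↦ 2·5 + 1|_5 = 11 ⇒ 10
(2) 10|_5 = 2·5 ↦ 2·6|_6 = 12 ⇒ 11
(3) 11|_6 = 6 + 5 ↦ 7 + 5|_7 = 12 ⇒ 11
(4) 11|_7 = 7 + 4 ↦ 8 + 4|_8 = 12 ⇒ 11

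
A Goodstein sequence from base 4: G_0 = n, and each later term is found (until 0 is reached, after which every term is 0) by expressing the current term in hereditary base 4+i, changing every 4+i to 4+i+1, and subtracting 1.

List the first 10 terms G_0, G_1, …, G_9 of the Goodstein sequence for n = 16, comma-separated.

G_0 = 16. HB_4(16) = 4^2. Bump = 25. G_1 = 24.
G_1 = 24. HB_5(24) = 4·5 + 4. Bump = 28. G_2 = 27.
G_2 = 27. HB_6(27) = 4·6 + 3. Bump = 31. G_3 = 30.
G_3 = 30. HB_7(30) = 4·7 + 2. Bump = 34. G_4 = 33.
G_4 = 33. HB_8(33) = 4·8 + 1. Bump = 37. G_5 = 36.
G_5 = 36. HB_9(36) = 4·9. Bump = 40. G_6 = 39.
G_6 = 39. HB_10(39) = 3·10 + 9. Bump = 42. G_7 = 41.
G_7 = 41. HB_11(41) = 3·11 + 8. Bump = 44. G_8 = 43.
G_8 = 43. HB_12(43) = 3·12 + 7. Bump = 46. G_9 = 45.

16, 24, 27, 30, 33, 36, 39, 41, 43, 45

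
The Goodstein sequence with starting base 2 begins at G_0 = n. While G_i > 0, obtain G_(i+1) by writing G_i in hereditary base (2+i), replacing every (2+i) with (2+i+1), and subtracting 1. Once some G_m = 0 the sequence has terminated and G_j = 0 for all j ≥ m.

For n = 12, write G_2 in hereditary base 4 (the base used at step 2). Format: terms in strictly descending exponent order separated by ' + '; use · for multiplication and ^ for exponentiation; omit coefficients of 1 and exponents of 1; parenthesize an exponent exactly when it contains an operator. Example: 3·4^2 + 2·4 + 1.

4^(4 + 1) + 2·4^2 + 2·4 + 1

G_0 = 12. HB_2(12) = 2^(2 + 1) + 2^2. Bump = 108. G_1 = 107.
G_1 = 107. HB_3(107) = 3^(3 + 1) + 2·3^2 + 2·3 + 2. Bump = 1066. G_2 = 1065.
G_2 = 1065. HB_4(1065) = 4^(4 + 1) + 2·4^2 + 2·4 + 1. Bump = 15686. G_3 = 15685.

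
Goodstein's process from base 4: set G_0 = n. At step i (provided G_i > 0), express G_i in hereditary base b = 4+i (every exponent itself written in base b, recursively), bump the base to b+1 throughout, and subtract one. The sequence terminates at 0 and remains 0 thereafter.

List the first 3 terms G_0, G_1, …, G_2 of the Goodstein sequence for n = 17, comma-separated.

17, 25, 35

G_0=17  [base 4] 4^2 + 1  →[4↦5]→  5^2 + 1 = 26  −1 ⇒ G_1=25
G_1=25  [base 5] 5^2  →[5↦6]→  6^2 = 36  −1 ⇒ G_2=35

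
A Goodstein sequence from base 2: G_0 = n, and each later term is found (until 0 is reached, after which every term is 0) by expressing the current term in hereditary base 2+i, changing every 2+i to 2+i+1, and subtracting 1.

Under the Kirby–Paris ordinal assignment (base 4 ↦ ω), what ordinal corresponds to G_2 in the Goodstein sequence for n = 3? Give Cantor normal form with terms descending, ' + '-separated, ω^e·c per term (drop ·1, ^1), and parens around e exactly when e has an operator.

3

i=0: 3 = 2 + 1 (b=2); 2→3: 3 + 1 = 4; 4−1 = 3
i=1: 3 = 3 (b=3); 3→4: 4 = 4; 4−1 = 3
i=2: 3 = 3 (b=4); 4→5: 3 = 3; 3−1 = 2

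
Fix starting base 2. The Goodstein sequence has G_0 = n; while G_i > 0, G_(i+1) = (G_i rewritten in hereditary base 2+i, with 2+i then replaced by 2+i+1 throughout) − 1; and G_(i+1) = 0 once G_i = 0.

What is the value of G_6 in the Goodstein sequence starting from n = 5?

1751

i=0: 5 = 2^2 + 1 (b=2); 2→3: 3^3 + 1 = 28; 28−1 = 27
i=1: 27 = 3^3 (b=3); 3→4: 4^4 = 256; 256−1 = 255
i=2: 255 = 3·4^3 + 3·4^2 + 3·4 + 3 (b=4); 4→5: 3·5^3 + 3·5^2 + 3·5 + 3 = 468; 468−1 = 467
i=3: 467 = 3·5^3 + 3·5^2 + 3·5 + 2 (b=5); 5→6: 3·6^3 + 3·6^2 + 3·6 + 2 = 776; 776−1 = 775
i=4: 775 = 3·6^3 + 3·6^2 + 3·6 + 1 (b=6); 6→7: 3·7^3 + 3·7^2 + 3·7 + 1 = 1198; 1198−1 = 1197
i=5: 1197 = 3·7^3 + 3·7^2 + 3·7 (b=7); 7→8: 3·8^3 + 3·8^2 + 3·8 = 1752; 1752−1 = 1751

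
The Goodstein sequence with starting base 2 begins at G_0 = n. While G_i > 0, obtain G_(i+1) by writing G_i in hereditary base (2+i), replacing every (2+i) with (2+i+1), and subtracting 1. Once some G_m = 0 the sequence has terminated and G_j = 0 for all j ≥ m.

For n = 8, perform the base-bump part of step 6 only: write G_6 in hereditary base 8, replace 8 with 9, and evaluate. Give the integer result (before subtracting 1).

(0) 8|_2 = 2^(2 + 1) ↦ 3^(3 + 1)|_3 = 81 ⇒ 80
(1) 80|_3 = 2·3^3 + 2·3^2 + 2·3 + 2 ↦ 2·4^4 + 2·4^2 + 2·4 + 2|_4 = 554 ⇒ 553
(2) 553|_4 = 2·4^4 + 2·4^2 + 2·4 + 1 ↦ 2·5^5 + 2·5^2 + 2·5 + 1|_5 = 6311 ⇒ 6310
(3) 6310|_5 = 2·5^5 + 2·5^2 + 2·5 ↦ 2·6^6 + 2·6^2 + 2·6|_6 = 93396 ⇒ 93395
(4) 93395|_6 = 2·6^6 + 2·6^2 + 6 + 5 ↦ 2·7^7 + 2·7^2 + 7 + 5|_7 = 1647196 ⇒ 1647195
(5) 1647195|_7 = 2·7^7 + 2·7^2 + 7 + 4 ↦ 2·8^8 + 2·8^2 + 8 + 4|_8 = 33554572 ⇒ 33554571
(6) 33554571|_8 = 2·8^8 + 2·8^2 + 8 + 3 ↦ 2·9^9 + 2·9^2 + 9 + 3|_9 = 774841152 ⇒ 774841151

774841152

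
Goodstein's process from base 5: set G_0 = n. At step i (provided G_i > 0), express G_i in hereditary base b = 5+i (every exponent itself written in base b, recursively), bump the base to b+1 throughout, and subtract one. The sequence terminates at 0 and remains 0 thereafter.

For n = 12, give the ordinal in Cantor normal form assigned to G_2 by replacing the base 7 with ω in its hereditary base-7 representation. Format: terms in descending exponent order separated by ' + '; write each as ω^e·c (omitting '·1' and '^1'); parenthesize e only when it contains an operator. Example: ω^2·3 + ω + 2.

G_0 = 12. HB_5(12) = 2·5 + 2. Bump = 14. G_1 = 13.
G_1 = 13. HB_6(13) = 2·6 + 1. Bump = 15. G_2 = 14.
G_2 = 14. HB_7(14) = 2·7. Bump = 16. G_3 = 15.

ω·2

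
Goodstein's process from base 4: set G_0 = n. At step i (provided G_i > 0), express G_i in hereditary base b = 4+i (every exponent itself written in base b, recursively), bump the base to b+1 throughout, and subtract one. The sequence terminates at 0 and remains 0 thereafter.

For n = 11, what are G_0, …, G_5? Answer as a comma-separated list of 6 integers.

11, 12, 13, 14, 15, 15

i=0: 11 = 2·4 + 3 (b=4); 4→5: 2·5 + 3 = 13; 13−1 = 12
i=1: 12 = 2·5 + 2 (b=5); 5→6: 2·6 + 2 = 14; 14−1 = 13
i=2: 13 = 2·6 + 1 (b=6); 6→7: 2·7 + 1 = 15; 15−1 = 14
i=3: 14 = 2·7 (b=7); 7→8: 2·8 = 16; 16−1 = 15
i=4: 15 = 8 + 7 (b=8); 8→9: 9 + 7 = 16; 16−1 = 15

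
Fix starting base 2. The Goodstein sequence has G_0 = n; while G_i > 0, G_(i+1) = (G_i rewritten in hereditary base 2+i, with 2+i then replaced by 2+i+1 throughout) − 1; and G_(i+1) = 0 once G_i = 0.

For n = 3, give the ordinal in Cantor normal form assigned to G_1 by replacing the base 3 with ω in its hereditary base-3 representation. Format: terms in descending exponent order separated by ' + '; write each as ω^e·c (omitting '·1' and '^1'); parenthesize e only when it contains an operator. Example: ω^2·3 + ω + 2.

ω

i=0: 3 = 2 + 1 (b=2); 2→3: 3 + 1 = 4; 4−1 = 3
i=1: 3 = 3 (b=3); 3→4: 4 = 4; 4−1 = 3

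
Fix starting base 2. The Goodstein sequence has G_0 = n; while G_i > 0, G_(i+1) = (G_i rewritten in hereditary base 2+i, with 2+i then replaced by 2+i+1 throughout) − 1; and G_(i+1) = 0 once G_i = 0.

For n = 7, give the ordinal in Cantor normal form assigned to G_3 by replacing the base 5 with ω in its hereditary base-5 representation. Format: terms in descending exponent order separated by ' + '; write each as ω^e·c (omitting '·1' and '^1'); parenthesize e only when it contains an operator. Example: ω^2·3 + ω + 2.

base 2: 7 = 2^2 + 2 + 1; at 3: 3^3 + 3 + 1 = 31; next = 30
base 3: 30 = 3^3 + 3; at 4: 4^4 + 4 = 260; next = 259
base 4: 259 = 4^4 + 3; at 5: 5^5 + 3 = 3128; next = 3127

ω^ω + 2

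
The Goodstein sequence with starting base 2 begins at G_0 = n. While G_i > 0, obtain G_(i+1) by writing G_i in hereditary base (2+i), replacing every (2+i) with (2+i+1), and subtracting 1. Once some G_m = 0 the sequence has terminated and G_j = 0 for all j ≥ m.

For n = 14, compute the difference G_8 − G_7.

G_0=14  [base 2] 2^(2 + 1) + 2^2 + 2  →[2↦3]→  3^(3 + 1) + 3^3 + 3 = 111  −1 ⇒ G_1=110
G_1=110  [base 3] 3^(3 + 1) + 3^3 + 2  →[3↦4]→  4^(4 + 1) + 4^4 + 2 = 1282  −1 ⇒ G_2=1281
G_2=1281  [base 4] 4^(4 + 1) + 4^4 + 1  →[4↦5]→  5^(5 + 1) + 5^5 + 1 = 18751  −1 ⇒ G_3=18750
G_3=18750  [base 5] 5^(5 + 1) + 5^5  →[5↦6]→  6^(6 + 1) + 6^6 = 326592  −1 ⇒ G_4=326591
G_4=326591  [base 6] 6^(6 + 1) + 5·6^5 + 5·6^4 + 5·6^3 + 5·6^2 + 5·6 + 5  →[6↦7]→  7^(7 + 1) + 5·7^5 + 5·7^4 + 5·7^3 + 5·7^2 + 5·7 + 5 = 5862841  −1 ⇒ G_5=5862840
G_5=5862840  [base 7] 7^(7 + 1) + 5·7^5 + 5·7^4 + 5·7^3 + 5·7^2 + 5·7 + 4  →[7↦8]→  8^(8 + 1) + 5·8^5 + 5·8^4 + 5·8^3 + 5·8^2 + 5·8 + 4 = 134404972  −1 ⇒ G_6=134404971
G_6=134404971  [base 8] 8^(8 + 1) + 5·8^5 + 5·8^4 + 5·8^3 + 5·8^2 + 5·8 + 3  →[8↦9]→  9^(9 + 1) + 5·9^5 + 5·9^4 + 5·9^3 + 5·9^2 + 5·9 + 3 = 3487116549  −1 ⇒ G_7=3487116548
G_7=3487116548  [base 9] 9^(9 + 1) + 5·9^5 + 5·9^4 + 5·9^3 + 5·9^2 + 5·9 + 2  →[9↦10]→  10^(10 + 1) + 5·10^5 + 5·10^4 + 5·10^3 + 5·10^2 + 5·10 + 2 = 100000555552  −1 ⇒ G_8=100000555551

96513439003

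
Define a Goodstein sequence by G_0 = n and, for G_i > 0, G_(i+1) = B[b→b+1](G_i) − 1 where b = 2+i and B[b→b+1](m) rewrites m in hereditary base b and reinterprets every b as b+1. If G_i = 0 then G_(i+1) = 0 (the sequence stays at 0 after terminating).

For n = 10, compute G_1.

base 2: 10 = 2^(2 + 1) + 2; at 3: 3^(3 + 1) + 3 = 84; next = 83
base 3: 83 = 3^(3 + 1) + 2; at 4: 4^(4 + 1) + 2 = 1026; next = 1025

83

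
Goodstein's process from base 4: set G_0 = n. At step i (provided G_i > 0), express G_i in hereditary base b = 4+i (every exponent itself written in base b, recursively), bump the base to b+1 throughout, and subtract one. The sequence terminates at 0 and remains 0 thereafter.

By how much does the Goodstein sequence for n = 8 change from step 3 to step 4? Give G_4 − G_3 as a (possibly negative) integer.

0

G_0=8  [base 4] 2·4  →[4↦5]→  2·5 = 10  −1 ⇒ G_1=9
G_1=9  [base 5] 5 + 4  →[5↦6]→  6 + 4 = 10  −1 ⇒ G_2=9
G_2=9  [base 6] 6 + 3  →[6↦7]→  7 + 3 = 10  −1 ⇒ G_3=9
G_3=9  [base 7] 7 + 2  →[7↦8]→  8 + 2 = 10  −1 ⇒ G_4=9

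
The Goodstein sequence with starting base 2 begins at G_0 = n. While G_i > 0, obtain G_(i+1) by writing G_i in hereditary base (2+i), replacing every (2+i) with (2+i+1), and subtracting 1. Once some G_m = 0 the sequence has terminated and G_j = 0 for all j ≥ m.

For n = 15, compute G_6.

150994943

base 2: 15 = 2^(2 + 1) + 2^2 + 2 + 1; at 3: 3^(3 + 1) + 3^3 + 3 + 1 = 112; next = 111
base 3: 111 = 3^(3 + 1) + 3^3 + 3; at 4: 4^(4 + 1) + 4^4 + 4 = 1284; next = 1283
base 4: 1283 = 4^(4 + 1) + 4^4 + 3; at 5: 5^(5 + 1) + 5^5 + 3 = 18753; next = 18752
base 5: 18752 = 5^(5 + 1) + 5^5 + 2; at 6: 6^(6 + 1) + 6^6 + 2 = 326594; next = 326593
base 6: 326593 = 6^(6 + 1) + 6^6 + 1; at 7: 7^(7 + 1) + 7^7 + 1 = 6588345; next = 6588344
base 7: 6588344 = 7^(7 + 1) + 7^7; at 8: 8^(8 + 1) + 8^8 = 150994944; next = 150994943
base 8: 150994943 = 8^(8 + 1) + 7·8^7 + 7·8^6 + 7·8^5 + 7·8^4 + 7·8^3 + 7·8^2 + 7·8 + 7; at 9: 9^(9 + 1) + 7·9^7 + 7·9^6 + 7·9^5 + 7·9^4 + 7·9^3 + 7·9^2 + 7·9 + 7 = 3524450281; next = 3524450280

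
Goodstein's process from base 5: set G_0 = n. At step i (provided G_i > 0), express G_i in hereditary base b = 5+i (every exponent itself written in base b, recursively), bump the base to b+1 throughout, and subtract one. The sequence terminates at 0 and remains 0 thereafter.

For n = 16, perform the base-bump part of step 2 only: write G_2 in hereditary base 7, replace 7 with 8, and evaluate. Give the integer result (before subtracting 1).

22

i=0: 16 = 3·5 + 1 (b=5); 5→6: 3·6 + 1 = 19; 19−1 = 18
i=1: 18 = 3·6 (b=6); 6→7: 3·7 = 21; 21−1 = 20
i=2: 20 = 2·7 + 6 (b=7); 7→8: 2·8 + 6 = 22; 22−1 = 21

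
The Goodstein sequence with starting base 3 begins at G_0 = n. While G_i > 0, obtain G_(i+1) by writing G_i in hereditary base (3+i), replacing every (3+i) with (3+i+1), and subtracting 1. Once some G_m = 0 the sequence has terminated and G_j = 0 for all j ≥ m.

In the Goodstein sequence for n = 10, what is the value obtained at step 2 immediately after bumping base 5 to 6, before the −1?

28

base 3: 10 = 3^2 + 1; at 4: 4^2 + 1 = 17; next = 16
base 4: 16 = 4^2; at 5: 5^2 = 25; next = 24
base 5: 24 = 4·5 + 4; at 6: 4·6 + 4 = 28; next = 27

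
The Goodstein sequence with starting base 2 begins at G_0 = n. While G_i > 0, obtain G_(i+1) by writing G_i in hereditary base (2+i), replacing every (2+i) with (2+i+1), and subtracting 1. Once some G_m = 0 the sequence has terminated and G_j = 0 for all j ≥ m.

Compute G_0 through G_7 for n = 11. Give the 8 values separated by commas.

11 —HB2→ 2^(2 + 1) + 2 + 1 —bump→ 3^(3 + 1) + 3 + 1 = 85 —(−1)→ 84
84 —HB3→ 3^(3 + 1) + 3 —bump→ 4^(4 + 1) + 4 = 1028 —(−1)→ 1027
1027 —HB4→ 4^(4 + 1) + 3 —bump→ 5^(5 + 1) + 3 = 15628 —(−1)→ 15627
15627 —HB5→ 5^(5 + 1) + 2 —bump→ 6^(6 + 1) + 2 = 279938 —(−1)→ 279937
279937 —HB6→ 6^(6 + 1) + 1 —bump→ 7^(7 + 1) + 1 = 5764802 —(−1)→ 5764801
5764801 —HB7→ 7^(7 + 1) —bump→ 8^(8 + 1) = 134217728 —(−1)→ 134217727
134217727 —HB8→ 7·8^8 + 7·8^7 + 7·8^6 + 7·8^5 + 7·8^4 + 7·8^3 + 7·8^2 + 7·8 + 7 —bump→ 7·9^9 + 7·9^7 + 7·9^6 + 7·9^5 + 7·9^4 + 7·9^3 + 7·9^2 + 7·9 + 7 = 2749609303 —(−1)→ 2749609302

11, 84, 1027, 15627, 279937, 5764801, 134217727, 2749609302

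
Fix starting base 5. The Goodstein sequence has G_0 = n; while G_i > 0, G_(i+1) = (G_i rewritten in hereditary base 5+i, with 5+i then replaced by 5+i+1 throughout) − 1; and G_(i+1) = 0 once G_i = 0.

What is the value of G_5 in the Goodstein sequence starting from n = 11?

11 —HB5→ 2·5 + 1 —bump→ 2·6 + 1 = 13 —(−1)→ 12
12 —HB6→ 2·6 —bump→ 2·7 = 14 —(−1)→ 13
13 —HB7→ 7 + 6 —bump→ 8 + 6 = 14 —(−1)→ 13
13 —HB8→ 8 + 5 —bump→ 9 + 5 = 14 —(−1)→ 13
13 —HB9→ 9 + 4 —bump→ 10 + 4 = 14 —(−1)→ 13
13 —HB10→ 10 + 3 —bump→ 11 + 3 = 14 —(−1)→ 13

13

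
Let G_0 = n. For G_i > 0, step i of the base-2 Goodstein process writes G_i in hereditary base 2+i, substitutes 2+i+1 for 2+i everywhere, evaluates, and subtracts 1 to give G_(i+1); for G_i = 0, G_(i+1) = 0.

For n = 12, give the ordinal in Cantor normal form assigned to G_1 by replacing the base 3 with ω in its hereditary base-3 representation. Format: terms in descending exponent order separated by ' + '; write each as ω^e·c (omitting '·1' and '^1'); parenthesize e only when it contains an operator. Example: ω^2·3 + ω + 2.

ω^(ω + 1) + ω^2·2 + ω·2 + 2

G_0 = 12. HB_2(12) = 2^(2 + 1) + 2^2. Bump = 108. G_1 = 107.
G_1 = 107. HB_3(107) = 3^(3 + 1) + 2·3^2 + 2·3 + 2. Bump = 1066. G_2 = 1065.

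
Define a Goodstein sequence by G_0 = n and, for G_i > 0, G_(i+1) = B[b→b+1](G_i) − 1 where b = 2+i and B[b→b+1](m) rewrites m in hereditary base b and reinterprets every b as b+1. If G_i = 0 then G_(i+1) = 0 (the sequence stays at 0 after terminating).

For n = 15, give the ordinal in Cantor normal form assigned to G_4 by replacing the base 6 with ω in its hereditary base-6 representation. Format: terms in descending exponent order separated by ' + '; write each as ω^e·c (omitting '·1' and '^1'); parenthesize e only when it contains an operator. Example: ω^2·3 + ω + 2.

ω^(ω + 1) + ω^ω + 1

(0) 15|_2 = 2^(2 + 1) + 2^2 + 2 + 1 ↦ 3^(3 + 1) + 3^3 + 3 + 1|_3 = 112 ⇒ 111
(1) 111|_3 = 3^(3 + 1) + 3^3 + 3 ↦ 4^(4 + 1) + 4^4 + 4|_4 = 1284 ⇒ 1283
(2) 1283|_4 = 4^(4 + 1) + 4^4 + 3 ↦ 5^(5 + 1) + 5^5 + 3|_5 = 18753 ⇒ 18752
(3) 18752|_5 = 5^(5 + 1) + 5^5 + 2 ↦ 6^(6 + 1) + 6^6 + 2|_6 = 326594 ⇒ 326593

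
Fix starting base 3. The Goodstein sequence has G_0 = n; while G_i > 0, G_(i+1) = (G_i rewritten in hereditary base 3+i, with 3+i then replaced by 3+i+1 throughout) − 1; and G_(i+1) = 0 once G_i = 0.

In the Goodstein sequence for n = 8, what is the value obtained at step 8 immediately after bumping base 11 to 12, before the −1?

12

8 —HB3→ 2·3 + 2 —bump→ 2·4 + 2 = 10 —(−1)→ 9
9 —HB4→ 2·4 + 1 —bump→ 2·5 + 1 = 11 —(−1)→ 10
10 —HB5→ 2·5 —bump→ 2·6 = 12 —(−1)→ 11
11 —HB6→ 6 + 5 —bump→ 7 + 5 = 12 —(−1)→ 11
11 —HB7→ 7 + 4 —bump→ 8 + 4 = 12 —(−1)→ 11
11 —HB8→ 8 + 3 —bump→ 9 + 3 = 12 —(−1)→ 11
11 —HB9→ 9 + 2 —bump→ 10 + 2 = 12 —(−1)→ 11
11 —HB10→ 10 + 1 —bump→ 11 + 1 = 12 —(−1)→ 11
11 —HB11→ 11 —bump→ 12 = 12 —(−1)→ 11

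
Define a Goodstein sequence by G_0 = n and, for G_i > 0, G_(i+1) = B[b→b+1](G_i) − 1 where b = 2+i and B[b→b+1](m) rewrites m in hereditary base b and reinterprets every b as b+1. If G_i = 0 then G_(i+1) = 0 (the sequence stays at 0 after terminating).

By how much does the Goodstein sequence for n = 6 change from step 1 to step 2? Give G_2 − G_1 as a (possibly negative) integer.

i=0: 6 = 2^2 + 2 (b=2); 2→3: 3^3 + 3 = 30; 30−1 = 29
i=1: 29 = 3^3 + 2 (b=3); 3→4: 4^4 + 2 = 258; 258−1 = 257

228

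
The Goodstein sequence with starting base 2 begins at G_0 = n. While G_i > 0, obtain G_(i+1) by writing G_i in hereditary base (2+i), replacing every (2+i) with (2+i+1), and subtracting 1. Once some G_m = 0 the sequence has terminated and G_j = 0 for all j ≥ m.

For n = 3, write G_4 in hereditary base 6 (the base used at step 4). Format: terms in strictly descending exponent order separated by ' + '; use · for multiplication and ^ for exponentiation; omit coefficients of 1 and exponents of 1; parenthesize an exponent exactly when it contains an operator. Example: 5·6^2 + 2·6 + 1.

[0] 3 ≡ 2 + 1 (base 2). Lift 3: 4. −1: 3.
[1] 3 ≡ 3 (base 3). Lift 4: 4. −1: 3.
[2] 3 ≡ 3 (base 4). Lift 5: 3. −1: 2.
[3] 2 ≡ 2 (base 5). Lift 6: 2. −1: 1.

1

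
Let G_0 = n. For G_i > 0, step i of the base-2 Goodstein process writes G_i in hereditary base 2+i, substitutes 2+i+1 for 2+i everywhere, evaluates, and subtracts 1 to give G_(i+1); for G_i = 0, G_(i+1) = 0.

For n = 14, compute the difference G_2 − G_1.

1171

(0) 14|_2 = 2^(2 + 1) + 2^2 + 2 ↦ 3^(3 + 1) + 3^3 + 3|_3 = 111 ⇒ 110
(1) 110|_3 = 3^(3 + 1) + 3^3 + 2 ↦ 4^(4 + 1) + 4^4 + 2|_4 = 1282 ⇒ 1281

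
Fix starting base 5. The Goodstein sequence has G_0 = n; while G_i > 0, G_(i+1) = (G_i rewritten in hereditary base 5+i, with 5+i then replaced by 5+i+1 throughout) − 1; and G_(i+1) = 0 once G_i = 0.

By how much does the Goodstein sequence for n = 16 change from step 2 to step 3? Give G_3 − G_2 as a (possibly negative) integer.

G_0 = 16. HB_5(16) = 3·5 + 1. Bump = 19. G_1 = 18.
G_1 = 18. HB_6(18) = 3·6. Bump = 21. G_2 = 20.
G_2 = 20. HB_7(20) = 2·7 + 6. Bump = 22. G_3 = 21.

1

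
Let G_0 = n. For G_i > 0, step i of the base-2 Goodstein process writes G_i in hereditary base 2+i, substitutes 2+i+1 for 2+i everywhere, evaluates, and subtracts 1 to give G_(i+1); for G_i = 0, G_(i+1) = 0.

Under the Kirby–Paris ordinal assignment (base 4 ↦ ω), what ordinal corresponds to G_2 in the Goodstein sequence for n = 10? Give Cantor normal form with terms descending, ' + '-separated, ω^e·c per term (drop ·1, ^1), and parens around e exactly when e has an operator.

ω^(ω + 1) + 1

G_0 = 10. HB_2(10) = 2^(2 + 1) + 2. Bump = 84. G_1 = 83.
G_1 = 83. HB_3(83) = 3^(3 + 1) + 2. Bump = 1026. G_2 = 1025.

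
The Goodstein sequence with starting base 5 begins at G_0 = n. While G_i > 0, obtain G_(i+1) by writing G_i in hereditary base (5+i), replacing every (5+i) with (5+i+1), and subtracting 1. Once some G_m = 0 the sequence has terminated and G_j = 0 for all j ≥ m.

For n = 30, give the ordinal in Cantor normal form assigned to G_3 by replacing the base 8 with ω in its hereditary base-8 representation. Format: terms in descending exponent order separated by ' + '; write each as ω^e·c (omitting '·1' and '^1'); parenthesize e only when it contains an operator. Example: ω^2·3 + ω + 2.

ω^2 + 3

30 —HB5→ 5^2 + 5 —bump→ 6^2 + 6 = 42 —(−1)→ 41
41 —HB6→ 6^2 + 5 —bump→ 7^2 + 5 = 54 —(−1)→ 53
53 —HB7→ 7^2 + 4 —bump→ 8^2 + 4 = 68 —(−1)→ 67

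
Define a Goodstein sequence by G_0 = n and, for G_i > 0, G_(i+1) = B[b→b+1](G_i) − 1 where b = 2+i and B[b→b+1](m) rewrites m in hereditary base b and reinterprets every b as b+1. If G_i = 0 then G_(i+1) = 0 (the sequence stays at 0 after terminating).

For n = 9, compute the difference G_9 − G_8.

825935012890

G_0 = 9. HB_2(9) = 2^(2 + 1) + 1. Bump = 82. G_1 = 81.
G_1 = 81. HB_3(81) = 3^(3 + 1). Bump = 1024. G_2 = 1023.
G_2 = 1023. HB_4(1023) = 3·4^4 + 3·4^3 + 3·4^2 + 3·4 + 3. Bump = 9843. G_3 = 9842.
G_3 = 9842. HB_5(9842) = 3·5^5 + 3·5^3 + 3·5^2 + 3·5 + 2. Bump = 140744. G_4 = 140743.
G_4 = 140743. HB_6(140743) = 3·6^6 + 3·6^3 + 3·6^2 + 3·6 + 1. Bump = 2471827. G_5 = 2471826.
G_5 = 2471826. HB_7(2471826) = 3·7^7 + 3·7^3 + 3·7^2 + 3·7. Bump = 50333400. G_6 = 50333399.
G_6 = 50333399. HB_8(50333399) = 3·8^8 + 3·8^3 + 3·8^2 + 2·8 + 7. Bump = 1162263922. G_7 = 1162263921.
G_7 = 1162263921. HB_9(1162263921) = 3·9^9 + 3·9^3 + 3·9^2 + 2·9 + 6. Bump = 30000003326. G_8 = 30000003325.
G_8 = 30000003325. HB_10(30000003325) = 3·10^10 + 3·10^3 + 3·10^2 + 2·10 + 5. Bump = 855935016216. G_9 = 855935016215.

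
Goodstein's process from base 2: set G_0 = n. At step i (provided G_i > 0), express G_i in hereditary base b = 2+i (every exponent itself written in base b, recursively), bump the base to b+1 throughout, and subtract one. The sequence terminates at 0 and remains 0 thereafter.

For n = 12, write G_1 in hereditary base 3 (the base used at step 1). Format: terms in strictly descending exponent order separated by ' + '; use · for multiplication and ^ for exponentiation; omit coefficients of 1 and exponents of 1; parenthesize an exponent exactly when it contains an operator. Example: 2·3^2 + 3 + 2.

G_0=12  [base 2] 2^(2 + 1) + 2^2  →[2↦3]→  3^(3 + 1) + 3^3 = 108  −1 ⇒ G_1=107
G_1=107  [base 3] 3^(3 + 1) + 2·3^2 + 2·3 + 2  →[3↦4]→  4^(4 + 1) + 2·4^2 + 2·4 + 2 = 1066  −1 ⇒ G_2=1065

3^(3 + 1) + 2·3^2 + 2·3 + 2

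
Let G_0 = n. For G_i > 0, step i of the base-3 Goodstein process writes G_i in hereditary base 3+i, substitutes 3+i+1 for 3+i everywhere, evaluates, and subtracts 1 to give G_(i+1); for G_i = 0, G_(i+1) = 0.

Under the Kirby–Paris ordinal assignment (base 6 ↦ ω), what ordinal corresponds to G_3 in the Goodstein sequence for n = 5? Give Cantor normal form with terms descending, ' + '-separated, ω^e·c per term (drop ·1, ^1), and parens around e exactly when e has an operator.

5

step 0: 5 = 3 + 2; sub 4 for 3: 4 + 2; = 6; G_1 = 6−1 = 5
step 1: 5 = 4 + 1; sub 5 for 4: 5 + 1; = 6; G_2 = 6−1 = 5
step 2: 5 = 5; sub 6 for 5: 6; = 6; G_3 = 6−1 = 5
step 3: 5 = 5; sub 7 for 6: 5; = 5; G_4 = 5−1 = 4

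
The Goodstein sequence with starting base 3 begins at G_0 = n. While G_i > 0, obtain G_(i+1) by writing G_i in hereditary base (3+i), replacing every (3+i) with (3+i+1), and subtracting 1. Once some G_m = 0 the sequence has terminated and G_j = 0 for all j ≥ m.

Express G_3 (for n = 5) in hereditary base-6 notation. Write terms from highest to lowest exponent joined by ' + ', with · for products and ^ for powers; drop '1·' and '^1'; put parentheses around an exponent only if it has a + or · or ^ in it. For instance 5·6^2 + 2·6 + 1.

5

5 —HB3→ 3 + 2 —bump→ 4 + 2 = 6 —(−1)→ 5
5 —HB4→ 4 + 1 —bump→ 5 + 1 = 6 —(−1)→ 5
5 —HB5→ 5 —bump→ 6 = 6 —(−1)→ 5
5 —HB6→ 5 —bump→ 5 = 5 —(−1)→ 4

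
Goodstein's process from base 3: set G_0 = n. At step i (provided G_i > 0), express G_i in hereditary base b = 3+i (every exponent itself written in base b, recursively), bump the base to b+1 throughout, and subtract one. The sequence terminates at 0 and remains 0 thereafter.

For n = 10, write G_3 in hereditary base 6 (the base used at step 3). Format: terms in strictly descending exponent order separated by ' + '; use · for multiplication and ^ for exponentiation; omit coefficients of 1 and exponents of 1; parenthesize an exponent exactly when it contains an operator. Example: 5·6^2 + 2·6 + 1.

4·6 + 3

G_0 = 10. HB_3(10) = 3^2 + 1. Bump = 17. G_1 = 16.
G_1 = 16. HB_4(16) = 4^2. Bump = 25. G_2 = 24.
G_2 = 24. HB_5(24) = 4·5 + 4. Bump = 28. G_3 = 27.
G_3 = 27. HB_6(27) = 4·6 + 3. Bump = 31. G_4 = 30.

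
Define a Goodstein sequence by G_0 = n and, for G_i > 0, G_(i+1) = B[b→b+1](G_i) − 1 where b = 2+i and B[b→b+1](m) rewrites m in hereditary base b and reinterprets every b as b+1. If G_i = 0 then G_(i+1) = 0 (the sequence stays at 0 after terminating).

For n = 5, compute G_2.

255

(0) 5|_2 = 2^2 + 1 ↦ 3^3 + 1|_3 = 28 ⇒ 27
(1) 27|_3 = 3^3 ↦ 4^4|_4 = 256 ⇒ 255
(2) 255|_4 = 3·4^3 + 3·4^2 + 3·4 + 3 ↦ 3·5^3 + 3·5^2 + 3·5 + 3|_5 = 468 ⇒ 467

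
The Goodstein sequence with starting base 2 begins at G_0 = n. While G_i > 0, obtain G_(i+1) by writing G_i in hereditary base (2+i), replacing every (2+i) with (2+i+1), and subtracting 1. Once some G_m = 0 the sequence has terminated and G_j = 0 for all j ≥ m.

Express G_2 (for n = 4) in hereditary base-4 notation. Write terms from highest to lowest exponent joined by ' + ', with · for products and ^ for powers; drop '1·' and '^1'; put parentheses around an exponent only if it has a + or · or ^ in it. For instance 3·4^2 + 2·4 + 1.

G_0 = 4. HB_2(4) = 2^2. Bump = 27. G_1 = 26.
G_1 = 26. HB_3(26) = 2·3^2 + 2·3 + 2. Bump = 42. G_2 = 41.

2·4^2 + 2·4 + 1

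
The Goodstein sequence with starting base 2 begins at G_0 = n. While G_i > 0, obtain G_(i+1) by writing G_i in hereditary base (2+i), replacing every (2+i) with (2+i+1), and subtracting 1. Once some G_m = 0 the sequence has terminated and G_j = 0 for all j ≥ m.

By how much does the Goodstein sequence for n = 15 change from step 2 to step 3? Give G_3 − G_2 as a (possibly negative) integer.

i=0: 15 = 2^(2 + 1) + 2^2 + 2 + 1 (b=2); 2→3: 3^(3 + 1) + 3^3 + 3 + 1 = 112; 112−1 = 111
i=1: 111 = 3^(3 + 1) + 3^3 + 3 (b=3); 3→4: 4^(4 + 1) + 4^4 + 4 = 1284; 1284−1 = 1283
i=2: 1283 = 4^(4 + 1) + 4^4 + 3 (b=4); 4→5: 5^(5 + 1) + 5^5 + 3 = 18753; 18753−1 = 18752

17469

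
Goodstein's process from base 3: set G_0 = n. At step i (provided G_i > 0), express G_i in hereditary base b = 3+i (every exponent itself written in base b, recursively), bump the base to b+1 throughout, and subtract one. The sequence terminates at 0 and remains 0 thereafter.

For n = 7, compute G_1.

8

G_0=7  [base 3] 2·3 + 1  →[3↦4]→  2·4 + 1 = 9  −1 ⇒ G_1=8
G_1=8  [base 4] 2·4  →[4↦5]→  2·5 = 10  −1 ⇒ G_2=9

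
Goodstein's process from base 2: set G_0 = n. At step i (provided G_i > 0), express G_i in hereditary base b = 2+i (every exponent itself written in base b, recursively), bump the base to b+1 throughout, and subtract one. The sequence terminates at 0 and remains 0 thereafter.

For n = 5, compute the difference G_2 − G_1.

G_0 = 5. HB_2(5) = 2^2 + 1. Bump = 28. G_1 = 27.
G_1 = 27. HB_3(27) = 3^3. Bump = 256. G_2 = 255.

228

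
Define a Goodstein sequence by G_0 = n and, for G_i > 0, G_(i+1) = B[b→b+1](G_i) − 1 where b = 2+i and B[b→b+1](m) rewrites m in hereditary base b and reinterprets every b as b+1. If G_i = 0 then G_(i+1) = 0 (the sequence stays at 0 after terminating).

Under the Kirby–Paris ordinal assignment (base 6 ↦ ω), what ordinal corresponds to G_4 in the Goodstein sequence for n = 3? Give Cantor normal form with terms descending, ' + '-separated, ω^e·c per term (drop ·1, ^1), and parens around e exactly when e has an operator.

base 2: 3 = 2 + 1; at 3: 3 + 1 = 4; next = 3
base 3: 3 = 3; at 4: 4 = 4; next = 3
base 4: 3 = 3; at 5: 3 = 3; next = 2
base 5: 2 = 2; at 6: 2 = 2; next = 1
base 6: 1 = 1; at 7: 1 = 1; next = 0

1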